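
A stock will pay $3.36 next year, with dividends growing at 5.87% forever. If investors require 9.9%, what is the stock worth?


Formula: P = D1 / (r - g)
Spread: r - g = 0.099 - 0.0587 = 0.0403
Substituting: P = $3.36 / 0.0403
P = $83.37

$83.37


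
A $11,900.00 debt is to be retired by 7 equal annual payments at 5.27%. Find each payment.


Formula: PMT = PV * r / (1 - (1+r)^(-n))
Denominator: 1 - (1 + 0.0527)^(-7) = 0.30198
Numerator: $11,900.00 * 0.0527 = 627.13
PMT = 627.13 / 0.30198 = $2,076.72

$2,076.72


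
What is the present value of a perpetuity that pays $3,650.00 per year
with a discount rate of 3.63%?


Formula: PV = C / r
Substituting: PV = $3,650.00 / 0.0363
PV = $100,550.96

$100,550.96


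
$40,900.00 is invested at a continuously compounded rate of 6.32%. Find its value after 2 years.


Formula: FV = P * e^(r*t)
Exponent: r*t = 0.0632 * 2 = 0.1264
e^(0.1264) = 1.134736
FV = $40,900.00 * 1.134736 = $46,410.70

$46,410.70


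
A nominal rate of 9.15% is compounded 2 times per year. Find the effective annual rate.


Formula: EAR = (1 + r/m)^m - 1
Period rate: r/m = 0.0915 / 2 = 0.04575
Compounding: (1 + 0.04575)^2 = 1.093593
EAR = 1.093593 - 1 = 0.093593

0.093593


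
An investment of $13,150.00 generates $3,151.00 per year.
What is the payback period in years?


Formula: Payback = investment / annual cash flow
Substituting: Payback = $13,150.00 / $3,151.00
Payback = 4.1733 years

4.1733 years


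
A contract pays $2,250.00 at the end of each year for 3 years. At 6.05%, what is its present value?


Formula: PV = PMT * (1 - (1+r)^(-n)) / r
Discount factor: (1 + 0.0605)^(-3) = 0.838432
Bracket: 1 - 0.838432 = 0.161568
PV = $2,250.00 * 0.161568 / 0.0605 = $6,008.72

$6,008.72


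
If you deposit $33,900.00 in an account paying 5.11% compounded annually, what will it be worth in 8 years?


Formula: FV = P * (1 + r)^n
Substituting: FV = $33,900.00 * (1 + 0.0511)^8
Growth factor: (1.0511)^8 = 1.489883
FV = $33,900.00 * 1.489883 = $50,507.05

$50,507.05


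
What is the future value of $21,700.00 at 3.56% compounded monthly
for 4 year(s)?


Formula: FV = P * (1 + r/m)^(m*t)
Period rate: r/m = 0.0356 / 12 = 0.002967
Total periods: m*t = 12 * 4 = 48
Growth factor: (1 + 0.002967)^48 = 1.152795
FV = $21,700.00 * 1.152795 = $25,015.65

$25,015.65


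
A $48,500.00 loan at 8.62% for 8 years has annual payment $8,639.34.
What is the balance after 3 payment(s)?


Formula: Balance = PV*(1+r)^k - PMT*((1+r)^k - 1)/r
Growth: (1 + 0.0862)^3 = 1.281532
Accumulated factor: ((1+r)^k - 1)/r = 3.26603
Balance = $48,500.00 * 1.281532 - $8,639.34 * 3.26603
Balance = $33,937.95

$33,937.95


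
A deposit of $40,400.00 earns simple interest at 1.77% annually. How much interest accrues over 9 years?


Formula: I = P * r * t
Substituting: I = $40,400.00 * 0.0177 * 9
Step: I = $40,400.00 * 0.1593
I = $6,435.72

$6,435.72


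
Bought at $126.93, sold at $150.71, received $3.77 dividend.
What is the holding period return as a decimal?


Formula: HPR = (P1 - P0 + D) / P0
Gain: $150.71 - $126.93 + $3.77 = $27.55
HPR = $27.55 / $126.93 = 0.217

0.217


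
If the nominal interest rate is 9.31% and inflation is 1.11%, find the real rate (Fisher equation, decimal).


Formula: (1 + r_real) = (1 + r_nom) / (1 + inflation)
Substituting: (1 + r_real) = 1.0931 / 1.0111
(1 + r_real) = 1.0811
r_real = 1.0811 - 1 = 0.0811

0.0811


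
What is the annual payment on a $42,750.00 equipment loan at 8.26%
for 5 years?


Formula: PMT = PV * r / (1 - (1+r)^(-n))
Denominator: 1 - (1 + 0.0826)^(-5) = 0.32755
Numerator: $42,750.00 * 0.0826 = 3531.15
PMT = 3531.15 / 0.32755 = $10,780.49

$10,780.49


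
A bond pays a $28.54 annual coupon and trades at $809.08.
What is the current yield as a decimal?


Formula: Current yield = annual coupon / price
Substituting: CY = $28.54 / $809.08
CY = 0.035275

0.035275


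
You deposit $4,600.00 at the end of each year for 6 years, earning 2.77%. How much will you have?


Formula: FV = PMT * ((1+r)^n - 1) / r
Growth factor: (1 + 0.0277)^6 = 1.178143
Numerator: 1.178143 - 1 = 0.178143
FV = $4,600.00 * 0.178143 / 0.0277 = $29,583.37

$29,583.37


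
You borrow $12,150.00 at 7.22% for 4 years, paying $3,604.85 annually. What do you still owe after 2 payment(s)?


Formula: Balance = PV*(1+r)^k - PMT*((1+r)^k - 1)/r
Growth: (1 + 0.0722)^2 = 1.149613
Accumulated factor: ((1+r)^k - 1)/r = 2.0722
Balance = $12,150.00 * 1.149613 - $3,604.85 * 2.0722
Balance = $6,497.83

$6,497.83


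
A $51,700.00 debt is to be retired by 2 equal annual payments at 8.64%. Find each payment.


Formula: PMT = PV * r / (1 - (1+r)^(-n))
Denominator: 1 - (1 + 0.0864)^(-2) = 0.152733
Numerator: $51,700.00 * 0.0864 = 4466.88
PMT = 4466.88 / 0.152733 = $29,246.40

$29,246.40


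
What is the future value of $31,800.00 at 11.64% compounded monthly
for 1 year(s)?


Formula: FV = P * (1 + r/m)^(m*t)
Period rate: r/m = 0.1164 / 12 = 0.0097
Total periods: m*t = 12 * 1 = 12
Growth factor: (1 + 0.0097)^12 = 1.122815
FV = $31,800.00 * 1.122815 = $35,705.52

$35,705.52


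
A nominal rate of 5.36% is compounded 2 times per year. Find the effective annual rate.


Formula: EAR = (1 + r/m)^m - 1
Period rate: r/m = 0.0536 / 2 = 0.0268
Compounding: (1 + 0.0268)^2 = 1.054318
EAR = 1.054318 - 1 = 0.054318

0.054318


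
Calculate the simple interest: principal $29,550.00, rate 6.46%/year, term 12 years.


Formula: I = P * r * t
Substituting: I = $29,550.00 * 0.0646 * 12
Step: I = $29,550.00 * 0.7752
I = $22,907.16

$22,907.16


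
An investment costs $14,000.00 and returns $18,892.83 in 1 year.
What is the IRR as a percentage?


Formula: IRR = C1/C0 - 1
Substituting: IRR = $18,892.83 / $14,000.00 - 1
Ratio: 1.349488 - 1 = 0.349488
IRR = 34.9488%

34.9488%


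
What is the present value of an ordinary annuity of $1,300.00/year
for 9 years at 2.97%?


Formula: PV = PMT * (1 - (1+r)^(-n)) / r
Discount factor: (1 + 0.0297)^(-9) = 0.768429
Bracket: 1 - 0.768429 = 0.231571
PV = $1,300.00 * 0.231571 / 0.0297 = $10,136.12

$10,136.12


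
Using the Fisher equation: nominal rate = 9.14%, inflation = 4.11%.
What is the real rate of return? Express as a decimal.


Formula: (1 + r_real) = (1 + r_nom) / (1 + inflation)
Substituting: (1 + r_real) = 1.0914 / 1.0411
(1 + r_real) = 1.048314
r_real = 1.048314 - 1 = 0.048314

0.048314


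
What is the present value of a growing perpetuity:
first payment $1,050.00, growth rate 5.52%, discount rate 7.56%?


Formula: PV = C / (r - g)
Spread: r - g = 0.0756 - 0.0552 = 0.0204
Substituting: PV = $1,050.00 / 0.0204
PV = $51,470.59

$51,470.59


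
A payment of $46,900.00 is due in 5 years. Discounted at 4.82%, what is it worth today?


Formula: PV = FV / (1 + r)^n
Substituting: PV = $46,900.00 / (1 + 0.0482)^5
Discount factor: (1.0482)^5 = 1.265379
PV = $46,900.00 / 1.265379 = $37,063.98

$37,063.98


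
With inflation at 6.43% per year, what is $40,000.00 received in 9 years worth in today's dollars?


Formula: Real value = nominal / (1 + inflation)^years
Price level: (1 + 0.0643)^9 = 1.752171
Real value = $40,000.00 / 1.752171 = $22,828.82

$22,828.82


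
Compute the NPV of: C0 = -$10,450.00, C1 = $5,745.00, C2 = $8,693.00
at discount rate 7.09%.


Formula: NPV = C0 + C1/(1+r) + C2/(1+r)^2
Discount C1: $5,745.00 / (1 + 0.0709) = $5,364.65
Discount C2: $8,693.00 / (1 + 0.0709)^2 = $7,580.05
NPV = -$10,450.00 + $5,364.65 + $7,580.05 = $2,494.69

$2,494.69


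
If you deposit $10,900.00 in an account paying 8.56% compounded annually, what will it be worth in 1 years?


Formula: FV = P * (1 + r)^n
Substituting: FV = $10,900.00 * (1 + 0.0856)^1
Growth factor: (1.0856)^1 = 1.0856
FV = $10,900.00 * 1.0856 = $11,833.04

$11,833.04


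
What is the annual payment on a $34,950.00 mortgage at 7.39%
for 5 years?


Formula: PMT = PV * r / (1 - (1+r)^(-n))
Denominator: 1 - (1 + 0.0739)^(-5) = 0.299867
Numerator: $34,950.00 * 0.0739 = 2582.805
PMT = 2582.805 / 0.299867 = $8,613.18

$8,613.18


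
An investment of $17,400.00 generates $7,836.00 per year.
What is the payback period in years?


Formula: Payback = investment / annual cash flow
Substituting: Payback = $17,400.00 / $7,836.00
Payback = 2.2205 years

2.2205 years


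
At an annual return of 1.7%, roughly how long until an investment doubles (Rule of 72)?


Formula: Years ≈ 72 / r
Substituting: Years ≈ 72 / 1.7
Years ≈ 42.4

42.4 years


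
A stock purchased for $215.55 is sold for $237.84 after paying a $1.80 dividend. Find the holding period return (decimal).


Formula: HPR = (P1 - P0 + D) / P0
Gain: $237.84 - $215.55 + $1.80 = $24.09
HPR = $24.09 / $215.55 = 0.1118

0.1118


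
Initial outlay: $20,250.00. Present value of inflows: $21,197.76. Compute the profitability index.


Formula: PI = PV(cash flows) / initial investment
Substituting: PI = $21,197.76 / $20,250.00
PI = 1.0468

1.0468


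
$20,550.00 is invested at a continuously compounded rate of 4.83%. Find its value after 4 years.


Formula: FV = P * e^(r*t)
Exponent: r*t = 0.0483 * 4 = 0.1932
e^(0.1932) = 1.213125
FV = $20,550.00 * 1.213125 = $24,929.73

$24,929.73


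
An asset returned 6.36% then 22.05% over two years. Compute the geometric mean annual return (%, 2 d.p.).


Formula: Geometric mean = ((1+r1)*(1+r2))^(1/2) - 1
Product: (1 + 0.0636) * (1 + 0.2205) = 1.0636 * 1.2205 = 1.298124
Square root: 1.298124^0.5 = 1.139352
Geometric mean = 1.139352 - 1 = 0.139352
As percentage: 13.94%

13.94%


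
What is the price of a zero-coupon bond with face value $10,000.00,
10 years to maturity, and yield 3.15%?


Formula: Price = FV / (1 + r)^n
Substituting: Price = $10,000.00 / (1 + 0.0315)^10
Discount factor: (1.0315)^10 = 1.363617
Price = $10,000.00 / 1.363617 = $7,333.44

$7,333.44


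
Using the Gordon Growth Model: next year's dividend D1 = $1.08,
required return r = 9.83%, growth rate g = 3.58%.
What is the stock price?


Formula: P = D1 / (r - g)
Spread: r - g = 0.0983 - 0.0358 = 0.0625
Substituting: P = $1.08 / 0.0625
P = $17.28

$17.28


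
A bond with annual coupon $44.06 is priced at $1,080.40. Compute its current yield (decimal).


Formula: Current yield = annual coupon / price
Substituting: CY = $44.06 / $1,080.40
CY = 0.040781

0.040781


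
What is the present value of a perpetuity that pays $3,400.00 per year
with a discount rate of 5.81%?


Formula: PV = C / r
Substituting: PV = $3,400.00 / 0.0581
PV = $58,519.79

$58,519.79


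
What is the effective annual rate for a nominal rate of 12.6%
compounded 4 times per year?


Formula: EAR = (1 + r/m)^m - 1
Period rate: r/m = 0.126 / 4 = 0.0315
Compounding: (1 + 0.0315)^4 = 1.13208
EAR = 1.13208 - 1 = 0.13208

0.13208


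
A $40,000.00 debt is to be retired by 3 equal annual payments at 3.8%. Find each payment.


Formula: PMT = PV * r / (1 - (1+r)^(-n))
Denominator: 1 - (1 + 0.038)^(-3) = 0.105855
Numerator: $40,000.00 * 0.038 = 1520.0
PMT = 1520.0 / 0.105855 = $14,359.26

$14,359.26


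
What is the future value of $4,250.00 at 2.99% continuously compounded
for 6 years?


Formula: FV = P * e^(r*t)
Exponent: r*t = 0.0299 * 6 = 0.1794
e^(0.1794) = 1.196499
FV = $4,250.00 * 1.196499 = $5,085.12

$5,085.12


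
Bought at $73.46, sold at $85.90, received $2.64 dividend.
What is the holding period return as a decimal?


Formula: HPR = (P1 - P0 + D) / P0
Gain: $85.90 - $73.46 + $2.64 = $15.08
HPR = $15.08 / $73.46 = 0.2053

0.2053


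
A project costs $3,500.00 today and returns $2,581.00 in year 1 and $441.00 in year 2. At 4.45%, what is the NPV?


Formula: NPV = C0 + C1/(1+r) + C2/(1+r)^2
Discount C1: $2,581.00 / (1 + 0.0445) = $2,471.04
Discount C2: $441.00 / (1 + 0.0445)^2 = $404.22
NPV = -$3,500.00 + $2,471.04 + $404.22 = -$624.74

-$624.74


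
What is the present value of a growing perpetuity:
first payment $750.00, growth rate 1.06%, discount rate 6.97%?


Formula: PV = C / (r - g)
Spread: r - g = 0.0697 - 0.0106 = 0.0591
Substituting: PV = $750.00 / 0.0591
PV = $12,690.36

$12,690.36


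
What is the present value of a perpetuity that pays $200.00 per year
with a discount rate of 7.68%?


Formula: PV = C / r
Substituting: PV = $200.00 / 0.0768
PV = $2,604.17

$2,604.17


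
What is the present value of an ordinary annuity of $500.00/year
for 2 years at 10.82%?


Formula: PV = PMT * (1 - (1+r)^(-n)) / r
Discount factor: (1 + 0.1082)^(-2) = 0.814261
Bracket: 1 - 0.814261 = 0.185739
PV = $500.00 * 0.185739 / 0.1082 = $858.31

$858.31


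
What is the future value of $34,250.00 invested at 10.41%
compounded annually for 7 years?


Formula: FV = P * (1 + r)^n
Substituting: FV = $34,250.00 * (1 + 0.1041)^7
Growth factor: (1.1041)^7 = 2.000133
FV = $34,250.00 * 2.000133 = $68,504.55

$68,504.55


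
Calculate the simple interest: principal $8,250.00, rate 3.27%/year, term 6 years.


Formula: I = P * r * t
Substituting: I = $8,250.00 * 0.0327 * 6
Step: I = $8,250.00 * 0.1962
I = $1,618.65

$1,618.65


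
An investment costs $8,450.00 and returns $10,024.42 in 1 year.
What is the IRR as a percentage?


Formula: IRR = C1/C0 - 1
Substituting: IRR = $10,024.42 / $8,450.00 - 1
Ratio: 1.186322 - 1 = 0.186322
IRR = 18.6322%

18.6322%


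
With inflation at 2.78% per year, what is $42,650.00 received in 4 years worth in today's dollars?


Formula: Real value = nominal / (1 + inflation)^years
Price level: (1 + 0.0278)^4 = 1.115924
Real value = $42,650.00 / 1.115924 = $38,219.46

$38,219.46


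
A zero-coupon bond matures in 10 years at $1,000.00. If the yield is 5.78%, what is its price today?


Formula: Price = FV / (1 + r)^n
Substituting: Price = $1,000.00 / (1 + 0.0578)^10
Discount factor: (1.0578)^10 = 1.754024
Price = $1,000.00 / 1.754024 = $570.12

$570.12


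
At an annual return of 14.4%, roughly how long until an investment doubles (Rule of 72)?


Formula: Years ≈ 72 / r
Substituting: Years ≈ 72 / 14.4
Years ≈ 5.0

5.0 years


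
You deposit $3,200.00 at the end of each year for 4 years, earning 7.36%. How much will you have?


Formula: FV = PMT * ((1+r)^n - 1) / r
Growth factor: (1 + 0.0736)^4 = 1.328526
Numerator: 1.328526 - 1 = 0.328526
FV = $3,200.00 * 0.328526 / 0.0736 = $14,283.73

$14,283.73


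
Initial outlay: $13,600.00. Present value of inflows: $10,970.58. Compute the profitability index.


Formula: PI = PV(cash flows) / initial investment
Substituting: PI = $10,970.58 / $13,600.00
PI = 0.8067

0.8067


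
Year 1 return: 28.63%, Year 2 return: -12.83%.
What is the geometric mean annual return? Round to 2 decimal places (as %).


Formula: Geometric mean = ((1+r1)*(1+r2))^(1/2) - 1
Product: (1 + 0.2863) * (1 + -0.1283) = 1.2863 * 0.8717 = 1.121268
Square root: 1.121268^0.5 = 1.058899
Geometric mean = 1.058899 - 1 = 0.058899
As percentage: 5.89%

5.89%


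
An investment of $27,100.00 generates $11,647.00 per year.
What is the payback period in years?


Formula: Payback = investment / annual cash flow
Substituting: Payback = $27,100.00 / $11,647.00
Payback = 2.3268 years

2.3268 years


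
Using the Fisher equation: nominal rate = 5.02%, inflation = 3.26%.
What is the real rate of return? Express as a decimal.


Formula: (1 + r_real) = (1 + r_nom) / (1 + inflation)
Substituting: (1 + r_real) = 1.0502 / 1.0326
(1 + r_real) = 1.017044
r_real = 1.017044 - 1 = 0.017044

0.017044


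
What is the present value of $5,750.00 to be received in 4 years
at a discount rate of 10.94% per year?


Formula: PV = FV / (1 + r)^n
Substituting: PV = $5,750.00 / (1 + 0.1094)^4
Discount factor: (1.1094)^4 = 1.514791
PV = $5,750.00 / 1.514791 = $3,795.90

$3,795.90


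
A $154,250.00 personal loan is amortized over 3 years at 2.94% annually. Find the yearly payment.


Formula: PMT = PV * r / (1 - (1+r)^(-n))
Denominator: 1 - (1 + 0.0294)^(-3) = 0.083257
Numerator: $154,250.00 * 0.0294 = 4534.95
PMT = 4534.95 / 0.083257 = $54,469.16

$54,469.16


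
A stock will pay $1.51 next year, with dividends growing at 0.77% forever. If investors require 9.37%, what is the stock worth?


Formula: P = D1 / (r - g)
Spread: r - g = 0.0937 - 0.0077 = 0.086
Substituting: P = $1.51 / 0.086
P = $17.56

$17.56


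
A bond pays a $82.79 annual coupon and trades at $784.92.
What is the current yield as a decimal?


Formula: Current yield = annual coupon / price
Substituting: CY = $82.79 / $784.92
CY = 0.105476

0.105476


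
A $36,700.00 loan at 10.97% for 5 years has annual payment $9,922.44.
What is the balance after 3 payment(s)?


Formula: Balance = PV*(1+r)^k - PMT*((1+r)^k - 1)/r
Growth: (1 + 0.1097)^3 = 1.366522
Accumulated factor: ((1+r)^k - 1)/r = 3.341134
Balance = $36,700.00 * 1.366522 - $9,922.44 * 3.341134
Balance = $16,999.17

$16,999.17


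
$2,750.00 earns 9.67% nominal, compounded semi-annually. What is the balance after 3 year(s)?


Formula: FV = P * (1 + r/m)^(m*t)
Period rate: r/m = 0.0967 / 2 = 0.04835
Total periods: m*t = 2 * 3 = 6
Growth factor: (1 + 0.04835)^6 = 1.32751
FV = $2,750.00 * 1.32751 = $3,650.65

$3,650.65


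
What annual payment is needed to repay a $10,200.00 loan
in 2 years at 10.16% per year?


Formula: PMT = PV * r / (1 - (1+r)^(-n))
Denominator: 1 - (1 + 0.1016)^(-2) = 0.175953
Numerator: $10,200.00 * 0.1016 = 1036.32
PMT = 1036.32 / 0.175953 = $5,889.76

$5,889.76


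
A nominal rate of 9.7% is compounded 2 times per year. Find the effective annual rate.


Formula: EAR = (1 + r/m)^m - 1
Period rate: r/m = 0.097 / 2 = 0.0485
Compounding: (1 + 0.0485)^2 = 1.099352
EAR = 1.099352 - 1 = 0.099352

0.099352


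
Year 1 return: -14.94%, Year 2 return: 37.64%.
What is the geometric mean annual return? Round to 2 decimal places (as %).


Formula: Geometric mean = ((1+r1)*(1+r2))^(1/2) - 1
Product: (1 + -0.1494) * (1 + 0.3764) = 0.8506 * 1.3764 = 1.170766
Square root: 1.170766^0.5 = 1.082019
Geometric mean = 1.082019 - 1 = 0.082019
As percentage: 8.20%

8.20%


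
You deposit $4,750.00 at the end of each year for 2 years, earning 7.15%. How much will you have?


Formula: FV = PMT * ((1+r)^n - 1) / r
Growth factor: (1 + 0.0715)^2 = 1.148112
Numerator: 1.148112 - 1 = 0.148112
FV = $4,750.00 * 0.148112 / 0.0715 = $9,839.63

$9,839.63


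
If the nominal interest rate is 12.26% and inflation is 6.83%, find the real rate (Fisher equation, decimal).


Formula: (1 + r_real) = (1 + r_nom) / (1 + inflation)
Substituting: (1 + r_real) = 1.1226 / 1.0683
(1 + r_real) = 1.050828
r_real = 1.050828 - 1 = 0.050828

0.050828


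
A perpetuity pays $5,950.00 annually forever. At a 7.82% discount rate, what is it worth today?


Formula: PV = C / r
Substituting: PV = $5,950.00 / 0.0782
PV = $76,086.96

$76,086.96


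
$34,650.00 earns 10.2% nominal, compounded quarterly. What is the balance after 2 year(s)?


Formula: FV = P * (1 + r/m)^(m*t)
Period rate: r/m = 0.102 / 4 = 0.0255
Total periods: m*t = 4 * 2 = 8
Growth factor: (1 + 0.0255)^8 = 1.223166
FV = $34,650.00 * 1.223166 = $42,382.69

$42,382.69


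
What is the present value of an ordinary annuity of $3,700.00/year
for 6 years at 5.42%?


Formula: PV = PMT * (1 - (1+r)^(-n)) / r
Discount factor: (1 + 0.0542)^(-6) = 0.728554
Bracket: 1 - 0.728554 = 0.271446
PV = $3,700.00 * 0.271446 / 0.0542 = $18,530.43

$18,530.43


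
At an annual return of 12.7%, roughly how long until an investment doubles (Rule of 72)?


Formula: Years ≈ 72 / r
Substituting: Years ≈ 72 / 12.7
Years ≈ 5.7

5.7 years


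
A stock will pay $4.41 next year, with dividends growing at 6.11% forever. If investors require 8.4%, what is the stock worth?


Formula: P = D1 / (r - g)
Spread: r - g = 0.084 - 0.0611 = 0.0229
Substituting: P = $4.41 / 0.0229
P = $192.58

$192.58


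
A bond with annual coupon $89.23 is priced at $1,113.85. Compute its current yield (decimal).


Formula: Current yield = annual coupon / price
Substituting: CY = $89.23 / $1,113.85
CY = 0.08011

0.08011


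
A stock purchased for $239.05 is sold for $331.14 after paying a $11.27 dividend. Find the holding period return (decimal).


Formula: HPR = (P1 - P0 + D) / P0
Gain: $331.14 - $239.05 + $11.27 = $103.36
HPR = $103.36 / $239.05 = 0.4324

0.4324


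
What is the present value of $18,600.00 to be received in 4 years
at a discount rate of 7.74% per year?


Formula: PV = FV / (1 + r)^n
Substituting: PV = $18,600.00 / (1 + 0.0774)^4
Discount factor: (1.0774)^4 = 1.347435
PV = $18,600.00 / 1.347435 = $13,804.00

$13,804.00


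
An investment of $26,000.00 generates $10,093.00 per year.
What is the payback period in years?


Formula: Payback = investment / annual cash flow
Substituting: Payback = $26,000.00 / $10,093.00
Payback = 2.576 years

2.576 years


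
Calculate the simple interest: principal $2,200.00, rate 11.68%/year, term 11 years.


Formula: I = P * r * t
Substituting: I = $2,200.00 * 0.1168 * 11
Step: I = $2,200.00 * 1.2848
I = $2,826.56

$2,826.56


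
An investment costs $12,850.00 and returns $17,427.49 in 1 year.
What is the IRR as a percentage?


Formula: IRR = C1/C0 - 1
Substituting: IRR = $17,427.49 / $12,850.00 - 1
Ratio: 1.356225 - 1 = 0.356225
IRR = 35.6225%

35.6225%


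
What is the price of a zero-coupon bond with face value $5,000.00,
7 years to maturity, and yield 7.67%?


Formula: Price = FV / (1 + r)^n
Substituting: Price = $5,000.00 / (1 + 0.0767)^7
Discount factor: (1.0767)^7 = 1.677502
Price = $5,000.00 / 1.677502 = $2,980.62

$2,980.62


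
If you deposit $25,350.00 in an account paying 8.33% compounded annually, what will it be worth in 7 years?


Formula: FV = P * (1 + r)^n
Substituting: FV = $25,350.00 * (1 + 0.0833)^7
Growth factor: (1.0833)^7 = 1.750819
FV = $25,350.00 * 1.750819 = $44,383.26

$44,383.26


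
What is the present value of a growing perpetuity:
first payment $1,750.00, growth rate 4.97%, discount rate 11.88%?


Formula: PV = C / (r - g)
Spread: r - g = 0.1188 - 0.0497 = 0.0691
Substituting: PV = $1,750.00 / 0.0691
PV = $25,325.62

$25,325.62


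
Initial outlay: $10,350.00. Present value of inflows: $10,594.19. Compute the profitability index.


Formula: PI = PV(cash flows) / initial investment
Substituting: PI = $10,594.19 / $10,350.00
PI = 1.0236

1.0236


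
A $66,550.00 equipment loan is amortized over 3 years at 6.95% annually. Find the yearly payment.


Formula: PMT = PV * r / (1 - (1+r)^(-n))
Denominator: 1 - (1 + 0.0695)^(-3) = 0.182557
Numerator: $66,550.00 * 0.0695 = 4625.225
PMT = 4625.225 / 0.182557 = $25,335.83

$25,335.83


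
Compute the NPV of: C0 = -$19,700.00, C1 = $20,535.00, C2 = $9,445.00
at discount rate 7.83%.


Formula: NPV = C0 + C1/(1+r) + C2/(1+r)^2
Discount C1: $20,535.00 / (1 + 0.0783) = $19,043.87
Discount C2: $9,445.00 / (1 + 0.0783)^2 = $8,123.12
NPV = -$19,700.00 + $19,043.87 + $8,123.12 = $7,466.98

$7,466.98


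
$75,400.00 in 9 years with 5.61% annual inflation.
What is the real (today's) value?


Formula: Real value = nominal / (1 + inflation)^years
Price level: (1 + 0.0561)^9 = 1.634351
Real value = $75,400.00 / 1.634351 = $46,134.52

$46,134.52


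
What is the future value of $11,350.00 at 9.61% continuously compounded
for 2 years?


Formula: FV = P * e^(r*t)
Exponent: r*t = 0.0961 * 2 = 0.1922
e^(0.1922) = 1.211913
FV = $11,350.00 * 1.211913 = $13,755.21

$13,755.21


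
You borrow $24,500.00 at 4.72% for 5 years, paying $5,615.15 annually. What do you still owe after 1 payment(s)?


Formula: Balance = PV*(1+r)^k - PMT*((1+r)^k - 1)/r
Growth: (1 + 0.0472)^1 = 1.0472
Accumulated factor: ((1+r)^k - 1)/r = 1.0
Balance = $24,500.00 * 1.0472 - $5,615.15 * 1.0
Balance = $20,041.25

$20,041.25


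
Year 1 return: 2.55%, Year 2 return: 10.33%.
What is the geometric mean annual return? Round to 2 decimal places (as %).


Formula: Geometric mean = ((1+r1)*(1+r2))^(1/2) - 1
Product: (1 + 0.0255) * (1 + 0.1033) = 1.0255 * 1.1033 = 1.131434
Square root: 1.131434^0.5 = 1.063689
Geometric mean = 1.063689 - 1 = 0.063689
As percentage: 6.37%

6.37%


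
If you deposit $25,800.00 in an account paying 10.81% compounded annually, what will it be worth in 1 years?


Formula: FV = P * (1 + r)^n
Substituting: FV = $25,800.00 * (1 + 0.1081)^1
Growth factor: (1.1081)^1 = 1.1081
FV = $25,800.00 * 1.1081 = $28,588.98

$28,588.98


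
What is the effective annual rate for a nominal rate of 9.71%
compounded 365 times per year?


Formula: EAR = (1 + r/m)^m - 1
Period rate: r/m = 0.0971 / 365 = 0.000266
Compounding: (1 + 0.000266)^365 = 1.101956
EAR = 1.101956 - 1 = 0.101956

0.101956


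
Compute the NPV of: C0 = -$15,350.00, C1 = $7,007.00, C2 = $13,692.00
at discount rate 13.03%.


Formula: NPV = C0 + C1/(1+r) + C2/(1+r)^2
Discount C1: $7,007.00 / (1 + 0.1303) = $6,199.24
Discount C2: $13,692.00 / (1 + 0.1303)^2 = $10,717.15
NPV = -$15,350.00 + $6,199.24 + $10,717.15 = $1,566.39

$1,566.39


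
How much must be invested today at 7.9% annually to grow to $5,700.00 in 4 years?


Formula: PV = FV / (1 + r)^n
Substituting: PV = $5,700.00 / (1 + 0.079)^4
Discount factor: (1.079)^4 = 1.355457
PV = $5,700.00 / 1.355457 = $4,205.22

$4,205.22


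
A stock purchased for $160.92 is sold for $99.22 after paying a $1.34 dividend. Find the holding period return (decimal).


Formula: HPR = (P1 - P0 + D) / P0
Gain: $99.22 - $160.92 + $1.34 = -$60.36
HPR = -$60.36 / $160.92 = -0.3751

-0.3751


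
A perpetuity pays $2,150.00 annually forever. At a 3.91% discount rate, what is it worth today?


Formula: PV = C / r
Substituting: PV = $2,150.00 / 0.0391
PV = $54,987.21

$54,987.21


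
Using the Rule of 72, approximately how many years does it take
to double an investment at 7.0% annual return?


Formula: Years ≈ 72 / r
Substituting: Years ≈ 72 / 7.0
Years ≈ 10.3

10.3 years


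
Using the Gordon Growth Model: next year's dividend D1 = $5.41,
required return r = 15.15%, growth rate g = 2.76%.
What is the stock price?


Formula: P = D1 / (r - g)
Spread: r - g = 0.1515 - 0.0276 = 0.1239
Substituting: P = $5.41 / 0.1239
P = $43.66

$43.66


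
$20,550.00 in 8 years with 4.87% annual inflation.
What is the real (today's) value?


Formula: Real value = nominal / (1 + inflation)^years
Price level: (1 + 0.0487)^8 = 1.462885
Real value = $20,550.00 / 1.462885 = $14,047.59

$14,047.59


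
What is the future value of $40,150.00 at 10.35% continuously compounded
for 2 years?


Formula: FV = P * e^(r*t)
Exponent: r*t = 0.1035 * 2 = 0.207
e^(0.207) = 1.229983
FV = $40,150.00 * 1.229983 = $49,383.80

$49,383.80


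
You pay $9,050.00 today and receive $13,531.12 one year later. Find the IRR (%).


Formula: IRR = C1/C0 - 1
Substituting: IRR = $13,531.12 / $9,050.00 - 1
Ratio: 1.495151 - 1 = 0.495151
IRR = 49.5151%

49.5151%


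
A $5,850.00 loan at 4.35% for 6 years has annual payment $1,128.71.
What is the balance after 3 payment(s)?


Formula: Balance = PV*(1+r)^k - PMT*((1+r)^k - 1)/r
Growth: (1 + 0.0435)^3 = 1.136259
Accumulated factor: ((1+r)^k - 1)/r = 3.132392
Balance = $5,850.00 * 1.136259 - $1,128.71 * 3.132392
Balance = $3,111.55

$3,111.55


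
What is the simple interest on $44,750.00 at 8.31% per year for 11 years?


Formula: I = P * r * t
Substituting: I = $44,750.00 * 0.0831 * 11
Step: I = $44,750.00 * 0.9141
I = $40,905.98

$40,905.98


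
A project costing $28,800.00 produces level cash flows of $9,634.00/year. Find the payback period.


Formula: Payback = investment / annual cash flow
Substituting: Payback = $28,800.00 / $9,634.00
Payback = 2.9894 years

2.9894 years


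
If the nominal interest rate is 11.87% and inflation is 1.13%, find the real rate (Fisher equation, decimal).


Formula: (1 + r_real) = (1 + r_nom) / (1 + inflation)
Substituting: (1 + r_real) = 1.1187 / 1.0113
(1 + r_real) = 1.1062
r_real = 1.1062 - 1 = 0.1062

0.1062


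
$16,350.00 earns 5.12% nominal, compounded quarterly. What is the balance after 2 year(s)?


Formula: FV = P * (1 + r/m)^(m*t)
Period rate: r/m = 0.0512 / 4 = 0.0128
Total periods: m*t = 4 * 2 = 8
Growth factor: (1 + 0.0128)^8 = 1.107107
FV = $16,350.00 * 1.107107 = $18,101.20

$18,101.20


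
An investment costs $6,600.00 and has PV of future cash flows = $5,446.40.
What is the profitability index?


Formula: PI = PV(cash flows) / initial investment
Substituting: PI = $5,446.40 / $6,600.00
PI = 0.8252

0.8252


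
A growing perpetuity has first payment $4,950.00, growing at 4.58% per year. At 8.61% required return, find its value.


Formula: PV = C / (r - g)
Spread: r - g = 0.0861 - 0.0458 = 0.0403
Substituting: PV = $4,950.00 / 0.0403
PV = $122,828.78

$122,828.78


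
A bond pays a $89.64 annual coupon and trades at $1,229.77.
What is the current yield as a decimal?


Formula: Current yield = annual coupon / price
Substituting: CY = $89.64 / $1,229.77
CY = 0.072892

0.072892


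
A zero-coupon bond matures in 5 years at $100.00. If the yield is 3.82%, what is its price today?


Formula: Price = FV / (1 + r)^n
Substituting: Price = $100.00 / (1 + 0.0382)^5
Discount factor: (1.0382)^5 = 1.206161
Price = $100.00 / 1.206161 = $82.91

$82.91


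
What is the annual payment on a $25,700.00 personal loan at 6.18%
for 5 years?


Formula: PMT = PV * r / (1 - (1+r)^(-n))
Denominator: 1 - (1 + 0.0618)^(-5) = 0.259054
Numerator: $25,700.00 * 0.0618 = 1588.26
PMT = 1588.26 / 0.259054 = $6,130.99

$6,130.99


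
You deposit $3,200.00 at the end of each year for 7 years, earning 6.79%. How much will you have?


Formula: FV = PMT * ((1+r)^n - 1) / r
Growth factor: (1 + 0.0679)^7 = 1.58385
Numerator: 1.58385 - 1 = 0.58385
FV = $3,200.00 * 0.58385 / 0.0679 = $27,515.77

$27,515.77


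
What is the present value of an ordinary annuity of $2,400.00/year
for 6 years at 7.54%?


Formula: PV = PMT * (1 - (1+r)^(-n)) / r
Discount factor: (1 + 0.0754)^(-6) = 0.646517
Bracket: 1 - 0.646517 = 0.353483
PV = $2,400.00 * 0.353483 / 0.0754 = $11,251.45

$11,251.45


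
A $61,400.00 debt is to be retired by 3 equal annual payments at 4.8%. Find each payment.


Formula: PMT = PV * r / (1 - (1+r)^(-n))
Denominator: 1 - (1 + 0.048)^(-3) = 0.131207
Numerator: $61,400.00 * 0.048 = 2947.2
PMT = 2947.2 / 0.131207 = $22,462.16

$22,462.16


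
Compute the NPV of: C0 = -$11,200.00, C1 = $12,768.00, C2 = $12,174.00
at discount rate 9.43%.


Formula: NPV = C0 + C1/(1+r) + C2/(1+r)^2
Discount C1: $12,768.00 / (1 + 0.0943) = $11,667.73
Discount C2: $12,174.00 / (1 + 0.0943)^2 = $10,166.24
NPV = -$11,200.00 + $11,667.73 + $10,166.24 = $10,633.98

$10,633.98


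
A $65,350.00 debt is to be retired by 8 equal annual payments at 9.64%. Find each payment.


Formula: PMT = PV * r / (1 - (1+r)^(-n))
Denominator: 1 - (1 + 0.0964)^(-8) = 0.521097
Numerator: $65,350.00 * 0.0964 = 6299.74
PMT = 6299.74 / 0.521097 = $12,089.39

$12,089.39


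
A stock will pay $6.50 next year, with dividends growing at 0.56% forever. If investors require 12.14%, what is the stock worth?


Formula: P = D1 / (r - g)
Spread: r - g = 0.1214 - 0.0056 = 0.1158
Substituting: P = $6.50 / 0.1158
P = $56.13

$56.13


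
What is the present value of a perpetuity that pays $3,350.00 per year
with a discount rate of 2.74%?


Formula: PV = C / r
Substituting: PV = $3,350.00 / 0.0274
PV = $122,262.77

$122,262.77


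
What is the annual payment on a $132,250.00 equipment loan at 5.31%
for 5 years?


Formula: PMT = PV * r / (1 - (1+r)^(-n))
Denominator: 1 - (1 + 0.0531)^(-5) = 0.227938
Numerator: $132,250.00 * 0.0531 = 7022.475
PMT = 7022.475 / 0.227938 = $30,808.65

$30,808.65


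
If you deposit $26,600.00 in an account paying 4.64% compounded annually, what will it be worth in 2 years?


Formula: FV = P * (1 + r)^n
Substituting: FV = $26,600.00 * (1 + 0.0464)^2
Growth factor: (1.0464)^2 = 1.094953
FV = $26,600.00 * 1.094953 = $29,125.75

$29,125.75


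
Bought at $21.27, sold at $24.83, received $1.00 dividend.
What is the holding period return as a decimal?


Formula: HPR = (P1 - P0 + D) / P0
Gain: $24.83 - $21.27 + $1.00 = $4.56
HPR = $4.56 / $21.27 = 0.2144

0.2144


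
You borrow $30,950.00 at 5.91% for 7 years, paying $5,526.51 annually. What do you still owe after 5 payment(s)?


Formula: Balance = PV*(1+r)^k - PMT*((1+r)^k - 1)/r
Growth: (1 + 0.0591)^5 = 1.332554
Accumulated factor: ((1+r)^k - 1)/r = 5.626972
Balance = $30,950.00 * 1.332554 - $5,526.51 * 5.626972
Balance = $10,145.03

$10,145.03


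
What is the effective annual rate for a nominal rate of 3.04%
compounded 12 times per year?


Formula: EAR = (1 + r/m)^m - 1
Period rate: r/m = 0.0304 / 12 = 0.002533
Compounding: (1 + 0.002533)^12 = 1.030827
EAR = 1.030827 - 1 = 0.030827

0.030827


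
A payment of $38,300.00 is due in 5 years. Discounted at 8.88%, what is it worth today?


Formula: PV = FV / (1 + r)^n
Substituting: PV = $38,300.00 / (1 + 0.0888)^5
Discount factor: (1.0888)^5 = 1.530173
PV = $38,300.00 / 1.530173 = $25,029.85

$25,029.85


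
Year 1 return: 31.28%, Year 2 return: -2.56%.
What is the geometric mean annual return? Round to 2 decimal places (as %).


Formula: Geometric mean = ((1+r1)*(1+r2))^(1/2) - 1
Product: (1 + 0.3128) * (1 + -0.0256) = 1.3128 * 0.9744 = 1.279192
Square root: 1.279192^0.5 = 1.131014
Geometric mean = 1.131014 - 1 = 0.131014
As percentage: 13.10%

13.10%


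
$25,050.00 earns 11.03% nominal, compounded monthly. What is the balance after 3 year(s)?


Formula: FV = P * (1 + r/m)^(m*t)
Period rate: r/m = 0.1103 / 12 = 0.009192
Total periods: m*t = 12 * 3 = 36
Growth factor: (1 + 0.009192)^36 = 1.390118
FV = $25,050.00 * 1.390118 = $34,822.45

$34,822.45


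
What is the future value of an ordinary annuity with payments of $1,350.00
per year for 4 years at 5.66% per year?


Formula: FV = PMT * ((1+r)^n - 1) / r
Growth factor: (1 + 0.0566)^4 = 1.246357
Numerator: 1.246357 - 1 = 0.246357
FV = $1,350.00 * 0.246357 / 0.0566 = $5,876.00

$5,876.00


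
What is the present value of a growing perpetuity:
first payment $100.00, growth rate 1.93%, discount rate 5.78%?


Formula: PV = C / (r - g)
Spread: r - g = 0.0578 - 0.0193 = 0.0385
Substituting: PV = $100.00 / 0.0385
PV = $2,597.40

$2,597.40


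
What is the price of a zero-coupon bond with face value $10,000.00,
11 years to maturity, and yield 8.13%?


Formula: Price = FV / (1 + r)^n
Substituting: Price = $10,000.00 / (1 + 0.0813)^11
Discount factor: (1.0813)^11 = 2.362698
Price = $10,000.00 / 2.362698 = $4,232.45

$4,232.45


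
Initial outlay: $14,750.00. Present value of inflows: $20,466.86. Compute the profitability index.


Formula: PI = PV(cash flows) / initial investment
Substituting: PI = $20,466.86 / $14,750.00
PI = 1.3876

1.3876


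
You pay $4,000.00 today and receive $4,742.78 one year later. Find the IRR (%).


Formula: IRR = C1/C0 - 1
Substituting: IRR = $4,742.78 / $4,000.00 - 1
Ratio: 1.185695 - 1 = 0.185695
IRR = 18.5695%

18.5695%


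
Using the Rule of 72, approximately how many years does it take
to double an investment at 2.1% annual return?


Formula: Years ≈ 72 / r
Substituting: Years ≈ 72 / 2.1
Years ≈ 34.3

34.3 years


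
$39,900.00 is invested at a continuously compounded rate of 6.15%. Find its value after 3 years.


Formula: FV = P * e^(r*t)
Exponent: r*t = 0.0615 * 3 = 0.1845
e^(0.1845) = 1.202617
FV = $39,900.00 * 1.202617 = $47,984.42

$47,984.42


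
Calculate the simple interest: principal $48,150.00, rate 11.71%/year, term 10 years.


Formula: I = P * r * t
Substituting: I = $48,150.00 * 0.1171 * 10
Step: I = $48,150.00 * 1.171
I = $56,383.65

$56,383.65


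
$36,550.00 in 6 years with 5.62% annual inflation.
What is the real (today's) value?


Formula: Real value = nominal / (1 + inflation)^years
Price level: (1 + 0.0562)^6 = 1.38828
Real value = $36,550.00 / 1.38828 = $26,327.55

$26,327.55


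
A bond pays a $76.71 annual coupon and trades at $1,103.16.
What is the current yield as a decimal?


Formula: Current yield = annual coupon / price
Substituting: CY = $76.71 / $1,103.16
CY = 0.069537

0.069537


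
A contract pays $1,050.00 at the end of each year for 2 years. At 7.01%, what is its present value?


Formula: PV = PMT * (1 - (1+r)^(-n)) / r
Discount factor: (1 + 0.0701)^(-2) = 0.873275
Bracket: 1 - 0.873275 = 0.126725
PV = $1,050.00 * 0.126725 / 0.0701 = $1,898.16

$1,898.16


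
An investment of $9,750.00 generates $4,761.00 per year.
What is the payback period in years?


Formula: Payback = investment / annual cash flow
Substituting: Payback = $9,750.00 / $4,761.00
Payback = 2.0479 years

2.0479 years


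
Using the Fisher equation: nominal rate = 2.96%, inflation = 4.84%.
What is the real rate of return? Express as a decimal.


Formula: (1 + r_real) = (1 + r_nom) / (1 + inflation)
Substituting: (1 + r_real) = 1.0296 / 1.0484
(1 + r_real) = 0.982068
r_real = 0.982068 - 1 = -0.017932

-0.017932


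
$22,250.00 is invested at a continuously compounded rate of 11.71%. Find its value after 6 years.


Formula: FV = P * e^(r*t)
Exponent: r*t = 0.1171 * 6 = 0.7026
e^(0.7026) = 2.018995
FV = $22,250.00 * 2.018995 = $44,922.64

$44,922.64


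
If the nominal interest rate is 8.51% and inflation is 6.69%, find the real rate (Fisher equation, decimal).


Formula: (1 + r_real) = (1 + r_nom) / (1 + inflation)
Substituting: (1 + r_real) = 1.0851 / 1.0669
(1 + r_real) = 1.017059
r_real = 1.017059 - 1 = 0.017059

0.017059


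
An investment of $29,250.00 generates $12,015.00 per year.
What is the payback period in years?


Formula: Payback = investment / annual cash flow
Substituting: Payback = $29,250.00 / $12,015.00
Payback = 2.4345 years

2.4345 years


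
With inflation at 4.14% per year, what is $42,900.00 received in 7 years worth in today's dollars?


Formula: Real value = nominal / (1 + inflation)^years
Price level: (1 + 0.0414)^7 = 1.328382
Real value = $42,900.00 / 1.328382 = $32,294.92

$32,294.92


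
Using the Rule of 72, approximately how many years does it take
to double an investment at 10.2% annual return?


Formula: Years ≈ 72 / r
Substituting: Years ≈ 72 / 10.2
Years ≈ 7.1

7.1 years


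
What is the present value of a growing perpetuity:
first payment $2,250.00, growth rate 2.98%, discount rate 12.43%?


Formula: PV = C / (r - g)
Spread: r - g = 0.1243 - 0.0298 = 0.0945
Substituting: PV = $2,250.00 / 0.0945
PV = $23,809.52

$23,809.52


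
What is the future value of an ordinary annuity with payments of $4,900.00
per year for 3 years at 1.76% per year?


Formula: FV = PMT * ((1+r)^n - 1) / r
Growth factor: (1 + 0.0176)^3 = 1.053735
Numerator: 1.053735 - 1 = 0.053735
FV = $4,900.00 * 0.053735 / 0.0176 = $14,960.24

$14,960.24


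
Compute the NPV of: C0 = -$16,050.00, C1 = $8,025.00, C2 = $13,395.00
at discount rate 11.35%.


Formula: NPV = C0 + C1/(1+r) + C2/(1+r)^2
Discount C1: $8,025.00 / (1 + 0.1135) = $7,207.00
Discount C2: $13,395.00 / (1 + 0.1135)^2 = $10,803.45
NPV = -$16,050.00 + $7,207.00 + $10,803.45 = $1,960.45

$1,960.45


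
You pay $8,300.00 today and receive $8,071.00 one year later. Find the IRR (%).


Formula: IRR = C1/C0 - 1
Substituting: IRR = $8,071.00 / $8,300.00 - 1
Ratio: 0.97241 - 1 = -0.02759
IRR = -2.759%

-2.759%


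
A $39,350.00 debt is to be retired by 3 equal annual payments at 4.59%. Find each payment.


Formula: PMT = PV * r / (1 - (1+r)^(-n))
Denominator: 1 - (1 + 0.0459)^(-3) = 0.125964
Numerator: $39,350.00 * 0.0459 = 1806.165
PMT = 1806.165 / 0.125964 = $14,338.78

$14,338.78


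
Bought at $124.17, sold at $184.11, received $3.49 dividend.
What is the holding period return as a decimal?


Formula: HPR = (P1 - P0 + D) / P0
Gain: $184.11 - $124.17 + $3.49 = $63.43
HPR = $63.43 / $124.17 = 0.5108

0.5108
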